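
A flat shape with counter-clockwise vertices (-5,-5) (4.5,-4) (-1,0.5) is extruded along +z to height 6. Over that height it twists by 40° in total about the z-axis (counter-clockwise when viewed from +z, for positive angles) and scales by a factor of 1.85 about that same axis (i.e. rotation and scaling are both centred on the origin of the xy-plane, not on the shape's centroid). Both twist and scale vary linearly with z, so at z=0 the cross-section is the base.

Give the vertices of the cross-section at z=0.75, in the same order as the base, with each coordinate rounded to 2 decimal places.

t = z/height = 0.75/6 = 0.125
s = 1 + (scale-1)·z/height = 1 + (1.85-1)·0.75/6 = 1.106250
θ = twist·z/height = 40°·0.75/6 = 5.0000° = 0.087266 rad
cos θ = 0.996195, sin θ = 0.087156 (intermediates below are computed at full precision and shown rounded to 5 d.p.)
v1: (-5,-5) → rotate → (-4.54519,-5.41675) → ×s → (-5.02812,-5.99228) → (-5.03,-5.99)
v2: (4.5,-4) → rotate → (4.83150,-3.59258) → ×s → (5.34485,-3.97429) → (5.34,-3.97)
v3: (-1,0.5) → rotate → (-1.03977,0.41094) → ×s → (-1.15025,0.45460) → (-1.15,0.45)

Cross-section at z=0.75: (-5.03,-5.99) (5.34,-3.97) (-1.15,0.45)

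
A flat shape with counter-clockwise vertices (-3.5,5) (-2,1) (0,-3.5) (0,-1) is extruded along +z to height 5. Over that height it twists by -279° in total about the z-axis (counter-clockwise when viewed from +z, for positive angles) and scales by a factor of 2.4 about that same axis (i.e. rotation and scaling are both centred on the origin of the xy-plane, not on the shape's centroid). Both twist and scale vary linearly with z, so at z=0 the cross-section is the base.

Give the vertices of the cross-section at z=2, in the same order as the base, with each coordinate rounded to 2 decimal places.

t = z/height = 2/5 = 0.4
s = 1 + (scale-1)·z/height = 1 + (2.4-1)·2/5 = 1.560000
θ = twist·z/height = -279°·2/5 = -111.6000° = -1.947787 rad
cos θ = -0.368125, sin θ = -0.929776 (intermediates below are computed at full precision and shown rounded to 5 d.p.)
v1: (-3.5,5) → rotate → (5.93732,1.41359) → ×s → (9.26222,2.20521) → (9.26,2.21)
v2: (-2,1) → rotate → (1.66603,1.49143) → ×s → (2.59900,2.32663) → (2.60,2.33)
v3: (0,-3.5) → rotate → (-3.25422,1.28844) → ×s → (-5.07658,2.00996) → (-5.08,2.01)
v4: (0,-1) → rotate → (-0.92978,0.36812) → ×s → (-1.45045,0.57427) → (-1.45,0.57)

Cross-section at z=2: (9.26,2.21) (2.60,2.33) (-5.08,2.01) (-1.45,0.57)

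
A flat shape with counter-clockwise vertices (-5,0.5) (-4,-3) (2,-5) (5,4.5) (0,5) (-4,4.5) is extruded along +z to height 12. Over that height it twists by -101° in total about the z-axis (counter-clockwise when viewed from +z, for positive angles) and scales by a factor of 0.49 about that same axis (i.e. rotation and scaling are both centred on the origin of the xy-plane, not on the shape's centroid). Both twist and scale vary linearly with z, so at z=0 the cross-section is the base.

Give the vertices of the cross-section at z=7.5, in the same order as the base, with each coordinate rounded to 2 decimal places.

t = z/height = 7.5/12 = 0.625
s = 1 + (scale-1)·z/height = 1 + (0.49-1)·7.5/12 = 0.681250
θ = twist·z/height = -101°·7.5/12 = -63.1250° = -1.101739 rad
cos θ = 0.452046, sin θ = -0.891995 (intermediates below are computed at full precision and shown rounded to 5 d.p.)
v1: (-5,0.5) → rotate → (-1.81423,4.68600) → ×s → (-1.23594,3.19234) → (-1.24,3.19)
v2: (-4,-3) → rotate → (-4.48417,2.21184) → ×s → (-3.05484,1.50682) → (-3.05,1.51)
v3: (2,-5) → rotate → (-3.55588,-4.04422) → ×s → (-2.42245,-2.75512) → (-2.42,-2.76)
v4: (5,4.5) → rotate → (6.27420,-2.42577) → ×s → (4.27430,-1.65256) → (4.27,-1.65)
v5: (0,5) → rotate → (4.45997,2.26023) → ×s → (3.03836,1.53978) → (3.04,1.54)
v6: (-4,4.5) → rotate → (2.20579,5.60218) → ×s → (1.50270,3.81649) → (1.50,3.82)

Cross-section at z=7.5: (-1.24,3.19) (-3.05,1.51) (-2.42,-2.76) (4.27,-1.65) (3.04,1.54) (1.50,3.82)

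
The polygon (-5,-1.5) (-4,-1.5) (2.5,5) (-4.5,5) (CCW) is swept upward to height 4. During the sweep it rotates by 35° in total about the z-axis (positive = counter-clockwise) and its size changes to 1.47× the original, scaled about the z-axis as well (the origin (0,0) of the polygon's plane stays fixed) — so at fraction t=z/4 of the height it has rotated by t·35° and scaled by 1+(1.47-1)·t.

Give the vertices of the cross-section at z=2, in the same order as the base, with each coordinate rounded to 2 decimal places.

t = z/height = 2/4 = 0.5
s = 1 + (scale-1)·z/height = 1 + (1.47-1)·2/4 = 1.235000
θ = twist·z/height = 35°·2/4 = 17.5000° = 0.305433 rad
cos θ = 0.953717, sin θ = 0.300706 (intermediates below are computed at full precision and shown rounded to 5 d.p.)
v1: (-5,-1.5) → rotate → (-4.31753,-2.93410) → ×s → (-5.33214,-3.62362) → (-5.33,-3.62)
v2: (-4,-1.5) → rotate → (-3.36381,-2.63340) → ×s → (-4.15430,-3.25225) → (-4.15,-3.25)
v3: (2.5,5) → rotate → (0.88076,5.52035) → ×s → (1.08774,6.81763) → (1.09,6.82)
v4: (-4.5,5) → rotate → (-5.79526,3.41541) → ×s → (-7.15714,4.21803) → (-7.16,4.22)

Cross-section at z=2: (-5.33,-3.62) (-4.15,-3.25) (1.09,6.82) (-7.16,4.22)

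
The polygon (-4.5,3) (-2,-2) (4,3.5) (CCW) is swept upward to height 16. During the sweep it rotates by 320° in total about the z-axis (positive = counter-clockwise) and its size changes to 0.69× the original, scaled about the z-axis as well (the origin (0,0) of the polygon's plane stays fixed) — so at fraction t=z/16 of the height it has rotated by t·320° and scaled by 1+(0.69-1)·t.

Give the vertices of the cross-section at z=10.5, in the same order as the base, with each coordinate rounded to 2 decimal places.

Cross-section at z=10.5: (4.30,-0.28) (0.58,2.18) (-1.37,-4.01)

t = z/height = 10.5/16 = 0.65625
s = 1 + (scale-1)·z/height = 1 + (0.69-1)·10.5/16 = 0.796563
θ = twist·z/height = 320°·10.5/16 = 210.0000° = 3.665191 rad
cos θ = -0.866025, sin θ = -0.500000 (intermediates below are computed at full precision and shown rounded to 5 d.p.)
v1: (-4.5,3) → rotate → (5.39711,-0.34808) → ×s → (4.29914,-0.27726) → (4.30,-0.28)
v2: (-2,-2) → rotate → (0.73205,2.73205) → ×s → (0.58312,2.17625) → (0.58,2.18)
v3: (4,3.5) → rotate → (-1.71410,-5.03109) → ×s → (-1.36539,-4.00758) → (-1.37,-4.01)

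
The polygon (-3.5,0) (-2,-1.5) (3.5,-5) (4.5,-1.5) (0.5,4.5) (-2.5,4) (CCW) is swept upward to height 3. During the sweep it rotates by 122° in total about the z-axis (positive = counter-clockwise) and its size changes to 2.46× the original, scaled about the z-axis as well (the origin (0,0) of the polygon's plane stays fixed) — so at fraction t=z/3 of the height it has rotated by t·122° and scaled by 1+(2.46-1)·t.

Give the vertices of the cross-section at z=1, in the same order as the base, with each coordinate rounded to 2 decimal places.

Cross-section at z=1: (-3.95,-3.39) (-0.80,-3.63) (8.79,-2.25) (6.53,2.67) (-3.80,5.56) (-6.69,2.09)

t = z/height = 1/3 = 0.333333
s = 1 + (scale-1)·z/height = 1 + (2.46-1)·1/3 = 1.486667
θ = twist·z/height = 122°·1/3 = 40.6667° = 0.709767 rad
cos θ = 0.758514, sin θ = 0.651657 (intermediates below are computed at full precision and shown rounded to 5 d.p.)
v1: (-3.5,0) → rotate → (-2.65480,-2.28080) → ×s → (-3.94680,-3.39079) → (-3.95,-3.39)
v2: (-2,-1.5) → rotate → (-0.53954,-2.44108) → ×s → (-0.80212,-3.62908) → (-0.80,-3.63)
v3: (3.5,-5) → rotate → (5.91308,-1.51177) → ×s → (8.79078,-2.24749) → (8.79,-2.25)
v4: (4.5,-1.5) → rotate → (4.39080,1.79469) → ×s → (6.52765,2.66810) → (6.53,2.67)
v5: (0.5,4.5) → rotate → (-2.55320,3.73914) → ×s → (-3.79576,5.55885) → (-3.80,5.56)
v6: (-2.5,4) → rotate → (-4.50291,1.40491) → ×s → (-6.69433,2.08863) → (-6.69,2.09)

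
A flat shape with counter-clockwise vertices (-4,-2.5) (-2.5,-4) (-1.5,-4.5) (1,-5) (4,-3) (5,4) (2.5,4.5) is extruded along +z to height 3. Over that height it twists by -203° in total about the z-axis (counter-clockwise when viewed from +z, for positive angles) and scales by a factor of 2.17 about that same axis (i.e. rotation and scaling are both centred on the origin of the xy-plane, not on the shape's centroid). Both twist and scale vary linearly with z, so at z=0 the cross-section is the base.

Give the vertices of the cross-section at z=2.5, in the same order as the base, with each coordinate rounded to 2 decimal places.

Cross-section at z=2.5: (6.83,6.33) (3.36,8.69) (1.24,9.29) (-3.80,9.33) (-8.87,4.33) (-8.21,-9.62) (-3.18,-9.66)

t = z/height = 2.5/3 = 0.833333
s = 1 + (scale-1)·z/height = 1 + (2.17-1)·2.5/3 = 1.975000
θ = twist·z/height = -203°·2.5/3 = -169.1667° = -2.952515 rad
cos θ = -0.982178, sin θ = -0.187953 (intermediates below are computed at full precision and shown rounded to 5 d.p.)
v1: (-4,-2.5) → rotate → (3.45883,3.20726) → ×s → (6.83119,6.33433) → (6.83,6.33)
v2: (-2.5,-4) → rotate → (1.70363,4.39859) → ×s → (3.36468,8.68722) → (3.36,8.69)
v3: (-1.5,-4.5) → rotate → (0.62748,4.70173) → ×s → (1.23927,9.28592) → (1.24,9.29)
v4: (1,-5) → rotate → (-1.92194,4.72294) → ×s → (-3.79584,9.32780) → (-3.80,9.33)
v5: (4,-3) → rotate → (-4.49257,2.19472) → ×s → (-8.87283,4.33458) → (-8.87,4.33)
v6: (5,4) → rotate → (-4.15908,-4.86848) → ×s → (-8.21418,-9.61524) → (-8.21,-9.62)
v7: (2.5,4.5) → rotate → (-1.60966,-4.88968) → ×s → (-3.17907,-9.65712) → (-3.18,-9.66)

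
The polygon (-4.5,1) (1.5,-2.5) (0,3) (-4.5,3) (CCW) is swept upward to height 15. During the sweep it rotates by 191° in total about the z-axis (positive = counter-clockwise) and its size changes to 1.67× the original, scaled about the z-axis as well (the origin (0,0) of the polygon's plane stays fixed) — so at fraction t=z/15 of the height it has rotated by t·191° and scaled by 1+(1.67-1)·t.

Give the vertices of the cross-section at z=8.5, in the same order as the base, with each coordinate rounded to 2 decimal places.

Cross-section at z=8.5: (0.63,-6.33) (2.63,3.04) (-3.93,-1.30) (-1.99,-7.19)

t = z/height = 8.5/15 = 0.566667
s = 1 + (scale-1)·z/height = 1 + (1.67-1)·8.5/15 = 1.379667
θ = twist·z/height = 191°·8.5/15 = 108.2333° = 1.889028 rad
cos θ = -0.312888, sin θ = 0.949790 (intermediates below are computed at full precision and shown rounded to 5 d.p.)
v1: (-4.5,1) → rotate → (0.45820,-4.58694) → ×s → (0.63217,-6.32845) → (0.63,-6.33)
v2: (1.5,-2.5) → rotate → (1.90514,2.20690) → ×s → (2.62846,3.04479) → (2.63,3.04)
v3: (0,3) → rotate → (-2.84937,-0.93866) → ×s → (-3.93118,-1.29504) → (-3.93,-1.30)
v4: (-4.5,3) → rotate → (-1.44138,-5.21272) → ×s → (-1.98862,-7.19181) → (-1.99,-7.19)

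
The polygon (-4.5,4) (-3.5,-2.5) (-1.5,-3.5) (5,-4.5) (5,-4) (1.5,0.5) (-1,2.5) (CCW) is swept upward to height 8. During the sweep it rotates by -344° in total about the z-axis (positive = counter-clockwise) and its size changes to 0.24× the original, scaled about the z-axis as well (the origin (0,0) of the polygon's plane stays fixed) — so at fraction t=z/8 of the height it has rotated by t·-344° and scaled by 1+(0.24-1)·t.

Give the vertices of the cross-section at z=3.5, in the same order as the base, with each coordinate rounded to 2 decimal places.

t = z/height = 3.5/8 = 0.4375
s = 1 + (scale-1)·z/height = 1 + (0.24-1)·3.5/8 = 0.667500
θ = twist·z/height = -344°·3.5/8 = -150.5000° = -2.626721 rad
cos θ = -0.870356, sin θ = -0.492424 (intermediates below are computed at full precision and shown rounded to 5 d.p.)
v1: (-4.5,4) → rotate → (5.88629,-1.26552) → ×s → (3.92910,-0.84473) → (3.93,-0.84)
v2: (-3.5,-2.5) → rotate → (1.81519,3.89937) → ×s → (1.21164,2.60283) → (1.21,2.60)
v3: (-1.5,-3.5) → rotate → (-0.41795,3.78488) → ×s → (-0.27898,2.52641) → (-0.28,2.53)
v4: (5,-4.5) → rotate → (-6.56768,1.45448) → ×s → (-4.38393,0.97087) → (-4.38,0.97)
v5: (5,-4) → rotate → (-6.32147,1.01930) → ×s → (-4.21958,0.68039) → (-4.22,0.68)
v6: (1.5,0.5) → rotate → (-1.05932,-1.17381) → ×s → (-0.70710,-0.78352) → (-0.71,-0.78)
v7: (-1,2.5) → rotate → (2.10141,-1.68347) → ×s → (1.40269,-1.12371) → (1.40,-1.12)

Cross-section at z=3.5: (3.93,-0.84) (1.21,2.60) (-0.28,2.53) (-4.38,0.97) (-4.22,0.68) (-0.71,-0.78) (1.40,-1.12)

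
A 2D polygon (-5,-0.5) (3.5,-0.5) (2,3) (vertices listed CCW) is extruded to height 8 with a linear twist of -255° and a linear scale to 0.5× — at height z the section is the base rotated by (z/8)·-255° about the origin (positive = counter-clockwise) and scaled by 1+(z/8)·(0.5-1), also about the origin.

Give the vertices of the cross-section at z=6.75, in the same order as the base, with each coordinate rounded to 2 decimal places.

t = z/height = 6.75/8 = 0.84375
s = 1 + (scale-1)·z/height = 1 + (0.5-1)·6.75/8 = 0.578125
θ = twist·z/height = -255°·6.75/8 = -215.1563° = -3.755185 rad
cos θ = -0.817585, sin θ = 0.575808 (intermediates below are computed at full precision and shown rounded to 5 d.p.)
v1: (-5,-0.5) → rotate → (4.37583,-2.47025) → ×s → (2.52978,-1.42811) → (2.53,-1.43)
v2: (3.5,-0.5) → rotate → (-2.57364,2.42412) → ×s → (-1.48789,1.40144) → (-1.49,1.40)
v3: (2,3) → rotate → (-3.36259,-1.30114) → ×s → (-1.94400,-0.75222) → (-1.94,-0.75)

Cross-section at z=6.75: (2.53,-1.43) (-1.49,1.40) (-1.94,-0.75)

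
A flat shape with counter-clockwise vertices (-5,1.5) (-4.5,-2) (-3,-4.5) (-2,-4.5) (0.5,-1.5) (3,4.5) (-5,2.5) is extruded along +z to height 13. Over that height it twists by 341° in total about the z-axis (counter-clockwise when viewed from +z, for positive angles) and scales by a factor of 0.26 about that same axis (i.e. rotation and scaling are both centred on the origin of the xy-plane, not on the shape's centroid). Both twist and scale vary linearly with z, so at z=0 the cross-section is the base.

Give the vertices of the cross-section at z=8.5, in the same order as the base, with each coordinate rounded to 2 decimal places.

Cross-section at z=8.5: (2.42,1.19) (1.00,2.34) (-0.45,2.76) (-0.83,2.40) (-0.72,0.39) (0.45,-2.76) (2.77,0.81)

t = z/height = 8.5/13 = 0.653846
s = 1 + (scale-1)·z/height = 1 + (0.26-1)·8.5/13 = 0.516154
θ = twist·z/height = 341°·8.5/13 = 222.9615° = 3.891413 rad
cos θ = -0.731811, sin θ = -0.681507 (intermediates below are computed at full precision and shown rounded to 5 d.p.)
v1: (-5,1.5) → rotate → (4.68132,2.30982) → ×s → (2.41628,1.19222) → (2.42,1.19)
v2: (-4.5,-2) → rotate → (1.93014,4.53041) → ×s → (0.99625,2.33839) → (1.00,2.34)
v3: (-3,-4.5) → rotate → (-0.87135,5.33767) → ×s → (-0.44975,2.75506) → (-0.45,2.76)
v4: (-2,-4.5) → rotate → (-1.60316,4.65617) → ×s → (-0.82748,2.40330) → (-0.83,2.40)
v5: (0.5,-1.5) → rotate → (-1.38817,0.75696) → ×s → (-0.71651,0.39071) → (-0.72,0.39)
v6: (3,4.5) → rotate → (0.87135,-5.33767) → ×s → (0.44975,-2.75506) → (0.45,-2.76)
v7: (-5,2.5) → rotate → (5.36282,1.57801) → ×s → (2.76804,0.81449) → (2.77,0.81)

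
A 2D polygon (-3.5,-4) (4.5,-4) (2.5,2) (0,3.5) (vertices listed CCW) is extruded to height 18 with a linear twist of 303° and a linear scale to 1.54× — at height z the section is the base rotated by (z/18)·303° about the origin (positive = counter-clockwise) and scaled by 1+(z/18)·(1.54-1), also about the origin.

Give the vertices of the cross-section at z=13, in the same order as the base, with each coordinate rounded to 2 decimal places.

t = z/height = 13/18 = 0.722222
s = 1 + (scale-1)·z/height = 1 + (1.54-1)·13/18 = 1.390000
θ = twist·z/height = 303°·13/18 = 218.8333° = 3.819362 rad
cos θ = -0.778973, sin θ = -0.627057 (intermediates below are computed at full precision and shown rounded to 5 d.p.)
v1: (-3.5,-4) → rotate → (0.21818,5.31059) → ×s → (0.30327,7.38172) → (0.30,7.38)
v2: (4.5,-4) → rotate → (-6.01361,0.29414) → ×s → (-8.35892,0.40885) → (-8.36,0.41)
v3: (2.5,2) → rotate → (-0.69332,-3.12559) → ×s → (-0.96371,-4.34457) → (-0.96,-4.34)
v4: (0,3.5) → rotate → (2.19470,-2.72641) → ×s → (3.05063,-3.78971) → (3.05,-3.79)

Cross-section at z=13: (0.30,7.38) (-8.36,0.41) (-0.96,-4.34) (3.05,-3.79)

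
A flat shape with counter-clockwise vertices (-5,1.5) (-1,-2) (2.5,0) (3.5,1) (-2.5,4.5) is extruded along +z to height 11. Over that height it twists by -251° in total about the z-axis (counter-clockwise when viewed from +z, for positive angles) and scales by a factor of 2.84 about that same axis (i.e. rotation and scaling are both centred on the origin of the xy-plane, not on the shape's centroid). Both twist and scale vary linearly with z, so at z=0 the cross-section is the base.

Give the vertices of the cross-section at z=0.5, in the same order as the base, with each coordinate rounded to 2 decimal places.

t = z/height = 0.5/11 = 0.0454545
s = 1 + (scale-1)·z/height = 1 + (2.84-1)·0.5/11 = 1.083636
θ = twist·z/height = -251°·0.5/11 = -11.4091° = -0.199126 rad
cos θ = 0.980240, sin θ = -0.197813 (intermediates below are computed at full precision and shown rounded to 5 d.p.)
v1: (-5,1.5) → rotate → (-4.60448,2.45942) → ×s → (-4.98958,2.66512) → (-4.99,2.67)
v2: (-1,-2) → rotate → (-1.37587,-1.76267) → ×s → (-1.49094,-1.91009) → (-1.49,-1.91)
v3: (2.5,0) → rotate → (2.45060,-0.49453) → ×s → (2.65556,-0.53589) → (2.66,-0.54)
v4: (3.5,1) → rotate → (3.62865,0.28789) → ×s → (3.93214,0.31197) → (3.93,0.31)
v5: (-2.5,4.5) → rotate → (-1.56044,4.90561) → ×s → (-1.69095,5.31590) → (-1.69,5.32)

Cross-section at z=0.5: (-4.99,2.67) (-1.49,-1.91) (2.66,-0.54) (3.93,0.31) (-1.69,5.32)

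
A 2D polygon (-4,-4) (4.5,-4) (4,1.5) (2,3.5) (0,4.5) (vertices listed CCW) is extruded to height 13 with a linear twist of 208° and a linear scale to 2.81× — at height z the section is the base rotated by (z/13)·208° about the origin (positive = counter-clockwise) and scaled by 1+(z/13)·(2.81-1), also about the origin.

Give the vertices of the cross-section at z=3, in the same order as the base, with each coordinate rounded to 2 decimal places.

t = z/height = 3/13 = 0.230769
s = 1 + (scale-1)·z/height = 1 + (2.81-1)·3/13 = 1.417692
θ = twist·z/height = 208°·3/13 = 48.0000° = 0.837758 rad
cos θ = 0.669131, sin θ = 0.743145 (intermediates below are computed at full precision and shown rounded to 5 d.p.)
v1: (-4,-4) → rotate → (0.29606,-5.64910) → ×s → (0.41972,-8.00869) → (0.42,-8.01)
v2: (4.5,-4) → rotate → (5.98367,0.66763) → ×s → (8.48300,0.94649) → (8.48,0.95)
v3: (4,1.5) → rotate → (1.56181,3.97628) → ×s → (2.21416,5.63713) → (2.21,5.64)
v4: (2,3.5) → rotate → (-1.26275,3.82825) → ×s → (-1.79018,5.42728) → (-1.79,5.43)
v5: (0,4.5) → rotate → (-3.34415,3.01109) → ×s → (-4.74098,4.26880) → (-4.74,4.27)

Cross-section at z=3: (0.42,-8.01) (8.48,0.95) (2.21,5.64) (-1.79,5.43) (-4.74,4.27)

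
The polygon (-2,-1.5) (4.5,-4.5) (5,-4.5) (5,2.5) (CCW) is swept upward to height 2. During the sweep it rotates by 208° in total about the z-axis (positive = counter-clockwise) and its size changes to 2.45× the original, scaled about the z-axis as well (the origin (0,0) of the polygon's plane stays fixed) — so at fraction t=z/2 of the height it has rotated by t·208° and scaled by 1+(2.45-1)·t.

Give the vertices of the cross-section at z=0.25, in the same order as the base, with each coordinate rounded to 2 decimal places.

Cross-section at z=0.25: (-1.35,-2.63) (7.11,-2.45) (7.64,-2.19) (4.01,5.24)

t = z/height = 0.25/2 = 0.125
s = 1 + (scale-1)·z/height = 1 + (2.45-1)·0.25/2 = 1.181250
θ = twist·z/height = 208°·0.25/2 = 26.0000° = 0.453786 rad
cos θ = 0.898794, sin θ = 0.438371 (intermediates below are computed at full precision and shown rounded to 5 d.p.)
v1: (-2,-1.5) → rotate → (-1.14003,-2.22493) → ×s → (-1.34666,-2.62820) → (-1.35,-2.63)
v2: (4.5,-4.5) → rotate → (6.01724,-2.07190) → ×s → (7.10787,-2.44744) → (7.11,-2.45)
v3: (5,-4.5) → rotate → (6.46664,-1.85272) → ×s → (7.63872,-2.18852) → (7.64,-2.19)
v4: (5,2.5) → rotate → (3.39804,4.43884) → ×s → (4.01394,5.24338) → (4.01,5.24)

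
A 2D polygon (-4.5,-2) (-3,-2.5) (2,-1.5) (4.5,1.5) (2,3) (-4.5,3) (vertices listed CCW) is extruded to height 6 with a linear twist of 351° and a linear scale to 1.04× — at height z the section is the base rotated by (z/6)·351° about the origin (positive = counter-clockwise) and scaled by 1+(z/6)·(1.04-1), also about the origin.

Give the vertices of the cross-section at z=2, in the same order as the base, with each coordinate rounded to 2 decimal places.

t = z/height = 2/6 = 0.333333
s = 1 + (scale-1)·z/height = 1 + (1.04-1)·2/6 = 1.013333
θ = twist·z/height = 351°·2/6 = 117.0000° = 2.042035 rad
cos θ = -0.453990, sin θ = 0.891007 (intermediates below are computed at full precision and shown rounded to 5 d.p.)
v1: (-4.5,-2) → rotate → (3.82497,-3.10155) → ×s → (3.87597,-3.14290) → (3.88,-3.14)
v2: (-3,-2.5) → rotate → (3.58949,-1.53804) → ×s → (3.63735,-1.55855) → (3.64,-1.56)
v3: (2,-1.5) → rotate → (0.42853,2.46300) → ×s → (0.43424,2.49584) → (0.43,2.50)
v4: (4.5,1.5) → rotate → (-3.37947,3.32854) → ×s → (-3.42453,3.37292) → (-3.42,3.37)
v5: (2,3) → rotate → (-3.58100,0.42004) → ×s → (-3.62875,0.42564) → (-3.63,0.43)
v6: (-4.5,3) → rotate → (-0.63006,-5.37150) → ×s → (-0.63846,-5.44312) → (-0.64,-5.44)

Cross-section at z=2: (3.88,-3.14) (3.64,-1.56) (0.43,2.50) (-3.42,3.37) (-3.63,0.43) (-0.64,-5.44)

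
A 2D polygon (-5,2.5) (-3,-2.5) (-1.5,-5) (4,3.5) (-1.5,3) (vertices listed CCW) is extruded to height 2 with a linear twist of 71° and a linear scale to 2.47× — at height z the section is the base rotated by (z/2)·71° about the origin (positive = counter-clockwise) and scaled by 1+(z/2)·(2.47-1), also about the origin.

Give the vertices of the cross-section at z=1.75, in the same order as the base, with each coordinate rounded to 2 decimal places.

Cross-section at z=1.75: (-10.40,-7.43) (1.85,-8.74) (8.50,-8.38) (-2.80,11.83) (-7.67,0.18)

t = z/height = 1.75/2 = 0.875
s = 1 + (scale-1)·z/height = 1 + (2.47-1)·1.75/2 = 2.286250
θ = twist·z/height = 71°·1.75/2 = 62.1250° = 1.084286 rad
cos θ = 0.467544, sin θ = 0.883970 (intermediates below are computed at full precision and shown rounded to 5 d.p.)
v1: (-5,2.5) → rotate → (-4.54765,-3.25099) → ×s → (-10.39705,-7.43257) → (-10.40,-7.43)
v2: (-3,-2.5) → rotate → (0.80729,-3.82077) → ×s → (1.84567,-8.73523) → (1.85,-8.74)
v3: (-1.5,-5) → rotate → (3.71853,-3.66368) → ×s → (8.50149,-8.37608) → (8.50,-8.38)
v4: (4,3.5) → rotate → (-1.22372,5.17228) → ×s → (-2.79772,11.82513) → (-2.80,11.83)
v5: (-1.5,3) → rotate → (-3.35323,0.07668) → ×s → (-7.66631,0.17530) → (-7.67,0.18)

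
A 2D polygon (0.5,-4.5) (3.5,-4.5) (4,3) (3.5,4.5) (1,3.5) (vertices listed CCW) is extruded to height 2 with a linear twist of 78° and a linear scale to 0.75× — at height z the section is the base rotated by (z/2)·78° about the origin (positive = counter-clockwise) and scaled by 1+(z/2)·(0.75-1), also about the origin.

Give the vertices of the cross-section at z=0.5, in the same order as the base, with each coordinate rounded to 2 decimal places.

t = z/height = 0.5/2 = 0.25
s = 1 + (scale-1)·z/height = 1 + (0.75-1)·0.5/2 = 0.937500
θ = twist·z/height = 78°·0.5/2 = 19.5000° = 0.340339 rad
cos θ = 0.942641, sin θ = 0.333807 (intermediates below are computed at full precision and shown rounded to 5 d.p.)
v1: (0.5,-4.5) → rotate → (1.97345,-4.07498) → ×s → (1.85011,-3.82030) → (1.85,-3.82)
v2: (3.5,-4.5) → rotate → (4.80138,-3.07356) → ×s → (4.50129,-2.88147) → (4.50,-2.88)
v3: (4,3) → rotate → (2.76915,4.16315) → ×s → (2.59607,3.90295) → (2.60,3.90)
v4: (3.5,4.5) → rotate → (1.79711,5.41021) → ×s → (1.68479,5.07207) → (1.68,5.07)
v5: (1,3.5) → rotate → (-0.22568,3.63305) → ×s → (-0.21158,3.40599) → (-0.21,3.41)

Cross-section at z=0.5: (1.85,-3.82) (4.50,-2.88) (2.60,3.90) (1.68,5.07) (-0.21,3.41)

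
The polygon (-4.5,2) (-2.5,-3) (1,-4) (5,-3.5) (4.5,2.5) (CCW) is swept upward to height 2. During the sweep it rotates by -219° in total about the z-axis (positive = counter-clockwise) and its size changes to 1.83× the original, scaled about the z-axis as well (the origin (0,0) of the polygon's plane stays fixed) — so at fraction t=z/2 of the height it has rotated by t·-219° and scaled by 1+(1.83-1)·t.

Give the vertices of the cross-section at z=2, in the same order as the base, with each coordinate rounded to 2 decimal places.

t = z/height = 2/2 = 1
s = 1 + (scale-1)·z/height = 1 + (1.83-1)·2/2 = 1.830000
θ = twist·z/height = -219°·2/2 = -219.0000° = -3.822271 rad
cos θ = -0.777146, sin θ = 0.629320 (intermediates below are computed at full precision and shown rounded to 5 d.p.)
v1: (-4.5,2) → rotate → (2.23852,-4.38623) → ×s → (4.09648,-8.02681) → (4.10,-8.03)
v2: (-2.5,-3) → rotate → (3.83083,0.75814) → ×s → (7.01041,1.38739) → (7.01,1.39)
v3: (1,-4) → rotate → (1.74014,3.73790) → ×s → (3.18445,6.84036) → (3.18,6.84)
v4: (5,-3.5) → rotate → (-1.68311,5.86661) → ×s → (-3.08009,10.73590) → (-3.08,10.74)
v5: (4.5,2.5) → rotate → (-5.07046,0.88908) → ×s → (-9.27894,1.62701) → (-9.28,1.63)

Cross-section at z=2: (4.10,-8.03) (7.01,1.39) (3.18,6.84) (-3.08,10.74) (-9.28,1.63)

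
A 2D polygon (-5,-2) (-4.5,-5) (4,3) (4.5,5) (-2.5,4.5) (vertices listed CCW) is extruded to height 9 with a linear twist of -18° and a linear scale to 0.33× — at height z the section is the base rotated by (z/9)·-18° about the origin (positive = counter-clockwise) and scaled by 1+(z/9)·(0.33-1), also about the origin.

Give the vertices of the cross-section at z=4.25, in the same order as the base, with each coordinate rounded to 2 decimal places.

Cross-section at z=4.25: (-3.58,-0.85) (-3.55,-2.93) (3.01,1.62) (3.55,2.93) (-1.24,3.30)

t = z/height = 4.25/9 = 0.472222
s = 1 + (scale-1)·z/height = 1 + (0.33-1)·4.25/9 = 0.683611
θ = twist·z/height = -18°·4.25/9 = -8.5000° = -0.148353 rad
cos θ = 0.989016, sin θ = -0.147809 (intermediates below are computed at full precision and shown rounded to 5 d.p.)
v1: (-5,-2) → rotate → (-5.24070,-1.23898) → ×s → (-3.58260,-0.84698) → (-3.58,-0.85)
v2: (-4.5,-5) → rotate → (-5.18962,-4.27994) → ×s → (-3.54768,-2.92581) → (-3.55,-2.93)
v3: (4,3) → rotate → (4.39949,2.37581) → ×s → (3.00754,1.62413) → (3.01,1.62)
v4: (4.5,5) → rotate → (5.18962,4.27994) → ×s → (3.54768,2.92581) → (3.55,2.93)
v5: (-2.5,4.5) → rotate → (-1.80740,4.82009) → ×s → (-1.23556,3.29507) → (-1.24,3.30)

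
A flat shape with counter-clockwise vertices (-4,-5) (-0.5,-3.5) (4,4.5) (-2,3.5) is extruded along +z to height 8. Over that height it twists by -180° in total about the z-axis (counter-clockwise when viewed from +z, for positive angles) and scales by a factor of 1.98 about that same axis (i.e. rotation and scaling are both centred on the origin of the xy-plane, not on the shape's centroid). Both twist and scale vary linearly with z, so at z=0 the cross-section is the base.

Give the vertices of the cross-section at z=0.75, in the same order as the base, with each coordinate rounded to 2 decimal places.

t = z/height = 0.75/8 = 0.09375
s = 1 + (scale-1)·z/height = 1 + (1.98-1)·0.75/8 = 1.091875
θ = twist·z/height = -180°·0.75/8 = -16.8750° = -0.294524 rad
cos θ = 0.956940, sin θ = -0.290285 (intermediates below are computed at full precision and shown rounded to 5 d.p.)
v1: (-4,-5) → rotate → (-5.27918,-3.62356) → ×s → (-5.76421,-3.95648) → (-5.76,-3.96)
v2: (-0.5,-3.5) → rotate → (-1.49447,-3.20415) → ×s → (-1.63177,-3.49853) → (-1.63,-3.50)
v3: (4,4.5) → rotate → (5.13404,3.14509) → ×s → (5.60573,3.43405) → (5.61,3.43)
v4: (-2,3.5) → rotate → (-0.89788,3.92986) → ×s → (-0.98038,4.29092) → (-0.98,4.29)

Cross-section at z=0.75: (-5.76,-3.96) (-1.63,-3.50) (5.61,3.43) (-0.98,4.29)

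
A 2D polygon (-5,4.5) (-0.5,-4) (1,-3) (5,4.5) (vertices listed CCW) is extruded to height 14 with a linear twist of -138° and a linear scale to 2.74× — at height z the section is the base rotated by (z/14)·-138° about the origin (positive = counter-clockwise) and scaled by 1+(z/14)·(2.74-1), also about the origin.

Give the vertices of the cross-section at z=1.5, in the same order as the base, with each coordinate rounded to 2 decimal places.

t = z/height = 1.5/14 = 0.107143
s = 1 + (scale-1)·z/height = 1 + (2.74-1)·1.5/14 = 1.186429
θ = twist·z/height = -138°·1.5/14 = -14.7857° = -0.258059 rad
cos θ = 0.966887, sin θ = -0.255205 (intermediates below are computed at full precision and shown rounded to 5 d.p.)
v1: (-5,4.5) → rotate → (-3.68601,5.62702) → ×s → (-4.37319,6.67605) → (-4.37,6.68)
v2: (-0.5,-4) → rotate → (-1.50426,-3.73995) → ×s → (-1.78470,-4.43718) → (-1.78,-4.44)
v3: (1,-3) → rotate → (0.20127,-3.15587) → ×s → (0.23880,-3.74421) → (0.24,-3.74)
v4: (5,4.5) → rotate → (5.98286,3.07497) → ×s → (7.09823,3.64823) → (7.10,3.65)

Cross-section at z=1.5: (-4.37,6.68) (-1.78,-4.44) (0.24,-3.74) (7.10,3.65)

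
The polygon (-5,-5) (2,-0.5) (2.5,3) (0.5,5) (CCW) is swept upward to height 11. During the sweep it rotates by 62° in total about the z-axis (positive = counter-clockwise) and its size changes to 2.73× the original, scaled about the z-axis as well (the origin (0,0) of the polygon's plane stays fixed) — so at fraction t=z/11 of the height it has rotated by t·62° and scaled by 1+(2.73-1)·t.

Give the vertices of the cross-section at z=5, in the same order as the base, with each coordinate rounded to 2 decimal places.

t = z/height = 5/11 = 0.454545
s = 1 + (scale-1)·z/height = 1 + (2.73-1)·5/11 = 1.786364
θ = twist·z/height = 62°·5/11 = 28.1818° = 0.491866 rad
cos θ = 0.881453, sin θ = 0.472271 (intermediates below are computed at full precision and shown rounded to 5 d.p.)
v1: (-5,-5) → rotate → (-2.04591,-6.76862) → ×s → (-3.65474,-12.09122) → (-3.65,-12.09)
v2: (2,-0.5) → rotate → (1.99904,0.50382) → ×s → (3.57102,0.90000) → (3.57,0.90)
v3: (2.5,3) → rotate → (0.78682,3.82504) → ×s → (1.40555,6.83291) → (1.41,6.83)
v4: (0.5,5) → rotate → (-1.92063,4.64340) → ×s → (-3.43094,8.29481) → (-3.43,8.29)

Cross-section at z=5: (-3.65,-12.09) (3.57,0.90) (1.41,6.83) (-3.43,8.29)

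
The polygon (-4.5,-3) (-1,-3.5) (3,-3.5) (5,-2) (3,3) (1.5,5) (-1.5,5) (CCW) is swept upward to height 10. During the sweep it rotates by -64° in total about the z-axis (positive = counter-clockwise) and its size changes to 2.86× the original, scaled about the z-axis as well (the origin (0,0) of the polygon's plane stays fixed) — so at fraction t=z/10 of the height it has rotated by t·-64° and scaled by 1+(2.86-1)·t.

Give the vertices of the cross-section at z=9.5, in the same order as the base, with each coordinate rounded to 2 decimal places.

Cross-section at z=9.5: (-13.32,6.82) (-9.80,-2.31) (-4.40,-11.97) (1.92,-14.78) (11.30,-3.20) (14.10,3.13) (10.05,10.37)

t = z/height = 9.5/10 = 0.95
s = 1 + (scale-1)·z/height = 1 + (2.86-1)·9.5/10 = 2.767000
θ = twist·z/height = -64°·9.5/10 = -60.8000° = -1.061160 rad
cos θ = 0.487860, sin θ = -0.872922 (intermediates below are computed at full precision and shown rounded to 5 d.p.)
v1: (-4.5,-3) → rotate → (-4.81413,2.46457) → ×s → (-13.32071,6.81947) → (-13.32,6.82)
v2: (-1,-3.5) → rotate → (-3.54309,-0.83459) → ×s → (-9.80372,-2.30930) → (-9.80,-2.31)
v3: (3,-3.5) → rotate → (-1.59165,-4.32628) → ×s → (-4.40409,-11.97080) → (-4.40,-11.97)
v4: (5,-2) → rotate → (0.69345,-5.34033) → ×s → (1.91879,-14.77669) → (1.92,-14.78)
v5: (3,3) → rotate → (4.08235,-1.15519) → ×s → (11.29585,-3.19640) → (11.30,-3.20)
v6: (1.5,5) → rotate → (5.09640,1.12992) → ×s → (14.10174,3.12648) → (14.10,3.13)
v7: (-1.5,5) → rotate → (3.63282,3.74868) → ×s → (10.05202,10.37260) → (10.05,10.37)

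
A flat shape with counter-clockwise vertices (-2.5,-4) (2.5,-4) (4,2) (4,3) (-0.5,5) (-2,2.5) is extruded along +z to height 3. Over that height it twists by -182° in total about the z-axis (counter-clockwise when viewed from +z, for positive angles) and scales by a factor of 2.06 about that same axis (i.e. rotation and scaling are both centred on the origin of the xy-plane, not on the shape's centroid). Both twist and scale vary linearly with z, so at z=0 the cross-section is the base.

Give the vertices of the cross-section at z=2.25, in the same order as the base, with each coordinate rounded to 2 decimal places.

Cross-section at z=2.25: (-1.69,8.30) (-8.20,2.12) (-2.74,-7.55) (-1.50,-8.85) (6.83,-5.89) (5.69,-0.78)

t = z/height = 2.25/3 = 0.75
s = 1 + (scale-1)·z/height = 1 + (2.06-1)·2.25/3 = 1.795000
θ = twist·z/height = -182°·2.25/3 = -136.5000° = -2.382374 rad
cos θ = -0.725374, sin θ = -0.688355 (intermediates below are computed at full precision and shown rounded to 5 d.p.)
v1: (-2.5,-4) → rotate → (-0.93998,4.62238) → ×s → (-1.68727,8.29718) → (-1.69,8.30)
v2: (2.5,-4) → rotate → (-4.56685,1.18061) → ×s → (-8.19750,2.11920) → (-8.20,2.12)
v3: (4,2) → rotate → (-1.52479,-4.20417) → ×s → (-2.73700,-7.54648) → (-2.74,-7.55)
v4: (4,3) → rotate → (-0.83643,-4.92954) → ×s → (-1.50140,-8.84853) → (-1.50,-8.85)
v5: (-0.5,5) → rotate → (3.80446,-3.28269) → ×s → (6.82901,-5.89244) → (6.83,-5.89)
v6: (-2,2.5) → rotate → (3.17164,-0.43673) → ×s → (5.69309,-0.78392) → (5.69,-0.78)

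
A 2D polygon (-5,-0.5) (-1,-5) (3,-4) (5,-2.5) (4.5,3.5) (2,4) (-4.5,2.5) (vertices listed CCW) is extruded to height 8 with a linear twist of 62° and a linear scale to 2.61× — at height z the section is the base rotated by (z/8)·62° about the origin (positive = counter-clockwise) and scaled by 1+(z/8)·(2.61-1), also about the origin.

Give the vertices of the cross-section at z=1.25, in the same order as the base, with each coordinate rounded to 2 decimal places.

Cross-section at z=1.25: (-6.06,-1.67) (-0.18,-6.38) (4.54,-4.30) (6.70,-2.03) (4.81,5.27) (1.63,5.36) (-6.08,2.14)

t = z/height = 1.25/8 = 0.15625
s = 1 + (scale-1)·z/height = 1 + (2.61-1)·1.25/8 = 1.251563
θ = twist·z/height = 62°·1.25/8 = 9.6875° = 0.169079 rad
cos θ = 0.985740, sin θ = 0.168274 (intermediates below are computed at full precision and shown rounded to 5 d.p.)
v1: (-5,-0.5) → rotate → (-4.84456,-1.33424) → ×s → (-6.06327,-1.66989) → (-6.06,-1.67)
v2: (-1,-5) → rotate → (-0.14437,-5.09698) → ×s → (-0.18069,-6.37918) → (-0.18,-6.38)
v3: (3,-4) → rotate → (3.63032,-3.43814) → ×s → (4.54357,-4.30304) → (4.54,-4.30)
v4: (5,-2.5) → rotate → (5.34939,-1.62298) → ×s → (6.69509,-2.03126) → (6.70,-2.03)
v5: (4.5,3.5) → rotate → (3.84687,4.20733) → ×s → (4.81460,5.26573) → (4.81,5.27)
v6: (2,4) → rotate → (1.29838,4.27951) → ×s → (1.62501,5.35607) → (1.63,5.36)
v7: (-4.5,2.5) → rotate → (-4.85652,1.70712) → ×s → (-6.07823,2.13656) → (-6.08,2.14)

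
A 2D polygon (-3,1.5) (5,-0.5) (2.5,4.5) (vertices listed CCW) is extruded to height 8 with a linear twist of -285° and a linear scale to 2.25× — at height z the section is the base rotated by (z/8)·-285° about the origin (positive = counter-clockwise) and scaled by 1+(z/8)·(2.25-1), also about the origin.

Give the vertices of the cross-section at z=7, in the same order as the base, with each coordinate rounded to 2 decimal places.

t = z/height = 7/8 = 0.875
s = 1 + (scale-1)·z/height = 1 + (2.25-1)·7/8 = 2.093750
θ = twist·z/height = -285°·7/8 = -249.3750° = -4.352415 rad
cos θ = -0.352250, sin θ = 0.935906 (intermediates below are computed at full precision and shown rounded to 5 d.p.)
v1: (-3,1.5) → rotate → (-0.34711,-3.33609) → ×s → (-0.72676,-6.98494) → (-0.73,-6.98)
v2: (5,-0.5) → rotate → (-1.29330,4.85565) → ×s → (-2.70784,10.16653) → (-2.71,10.17)
v3: (2.5,4.5) → rotate → (-5.09220,0.75464) → ×s → (-10.66180,1.58003) → (-10.66,1.58)

Cross-section at z=7: (-0.73,-6.98) (-2.71,10.17) (-10.66,1.58)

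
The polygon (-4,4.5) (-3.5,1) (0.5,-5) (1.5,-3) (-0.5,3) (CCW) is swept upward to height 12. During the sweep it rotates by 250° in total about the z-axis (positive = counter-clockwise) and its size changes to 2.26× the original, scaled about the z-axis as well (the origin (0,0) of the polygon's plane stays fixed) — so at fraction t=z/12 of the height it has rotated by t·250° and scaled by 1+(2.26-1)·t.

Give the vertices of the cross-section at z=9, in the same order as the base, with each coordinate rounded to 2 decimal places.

t = z/height = 9/12 = 0.75
s = 1 + (scale-1)·z/height = 1 + (2.26-1)·9/12 = 1.945000
θ = twist·z/height = 250°·9/12 = 187.5000° = 3.272492 rad
cos θ = -0.991445, sin θ = -0.130526 (intermediates below are computed at full precision and shown rounded to 5 d.p.)
v1: (-4,4.5) → rotate → (4.55315,-3.93940) → ×s → (8.85587,-7.66213) → (8.86,-7.66)
v2: (-3.5,1) → rotate → (3.60058,-0.53460) → ×s → (7.00313,-1.03980) → (7.00,-1.04)
v3: (0.5,-5) → rotate → (-1.14835,4.89196) → ×s → (-2.23355,9.51486) → (-2.23,9.51)
v4: (1.5,-3) → rotate → (-1.87875,2.77855) → ×s → (-3.65416,5.40427) → (-3.65,5.40)
v5: (-0.5,3) → rotate → (0.88730,-2.90907) → ×s → (1.72580,-5.65814) → (1.73,-5.66)

Cross-section at z=9: (8.86,-7.66) (7.00,-1.04) (-2.23,9.51) (-3.65,5.40) (1.73,-5.66)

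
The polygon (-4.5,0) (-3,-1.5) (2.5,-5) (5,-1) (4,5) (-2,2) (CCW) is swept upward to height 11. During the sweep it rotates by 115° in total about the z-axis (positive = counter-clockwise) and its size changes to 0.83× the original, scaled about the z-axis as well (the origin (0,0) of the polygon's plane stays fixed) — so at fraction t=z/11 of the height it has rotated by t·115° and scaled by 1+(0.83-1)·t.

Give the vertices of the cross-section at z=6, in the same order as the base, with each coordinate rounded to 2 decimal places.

t = z/height = 6/11 = 0.545455
s = 1 + (scale-1)·z/height = 1 + (0.83-1)·6/11 = 0.907273
θ = twist·z/height = 115°·6/11 = 62.7273° = 1.094797 rad
cos θ = 0.458227, sin θ = 0.888835 (intermediates below are computed at full precision and shown rounded to 5 d.p.)
v1: (-4.5,0) → rotate → (-2.06202,-3.99976) → ×s → (-1.87081,-3.62887) → (-1.87,-3.63)
v2: (-3,-1.5) → rotate → (-0.04143,-3.35385) → ×s → (-0.03759,-3.04285) → (-0.04,-3.04)
v3: (2.5,-5) → rotate → (5.58974,-0.06904) → ×s → (5.07142,-0.06264) → (5.07,-0.06)
v4: (5,-1) → rotate → (3.17997,3.98595) → ×s → (2.88510,3.61634) → (2.89,3.62)
v5: (4,5) → rotate → (-2.61127,5.84647) → ×s → (-2.36914,5.30435) → (-2.37,5.30)
v6: (-2,2) → rotate → (-2.69412,-0.86122) → ×s → (-2.44431,-0.78136) → (-2.44,-0.78)

Cross-section at z=6: (-1.87,-3.63) (-0.04,-3.04) (5.07,-0.06) (2.89,3.62) (-2.37,5.30) (-2.44,-0.78)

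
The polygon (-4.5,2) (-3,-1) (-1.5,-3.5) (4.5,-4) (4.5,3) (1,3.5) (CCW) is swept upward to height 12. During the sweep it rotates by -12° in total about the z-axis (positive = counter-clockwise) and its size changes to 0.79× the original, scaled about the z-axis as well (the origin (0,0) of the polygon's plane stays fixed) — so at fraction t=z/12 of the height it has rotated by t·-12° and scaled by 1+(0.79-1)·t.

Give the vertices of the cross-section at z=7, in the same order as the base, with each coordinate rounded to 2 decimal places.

t = z/height = 7/12 = 0.583333
s = 1 + (scale-1)·z/height = 1 + (0.79-1)·7/12 = 0.877500
θ = twist·z/height = -12°·7/12 = -7.0000° = -0.122173 rad
cos θ = 0.992546, sin θ = -0.121869 (intermediates below are computed at full precision and shown rounded to 5 d.p.)
v1: (-4.5,2) → rotate → (-4.22272,2.53350) → ×s → (-3.70544,2.22315) → (-3.71,2.22)
v2: (-3,-1) → rotate → (-3.09951,-0.62694) → ×s → (-2.71982,-0.55014) → (-2.72,-0.55)
v3: (-1.5,-3.5) → rotate → (-1.91536,-3.29111) → ×s → (-1.68073,-2.88795) → (-1.68,-2.89)
v4: (4.5,-4) → rotate → (3.97898,-4.51860) → ×s → (3.49156,-3.96507) → (3.49,-3.97)
v5: (4.5,3) → rotate → (4.83207,2.42923) → ×s → (4.24014,2.13165) → (4.24,2.13)
v6: (1,3.5) → rotate → (1.41909,3.35204) → ×s → (1.24525,2.94142) → (1.25,2.94)

Cross-section at z=7: (-3.71,2.22) (-2.72,-0.55) (-1.68,-2.89) (3.49,-3.97) (4.24,2.13) (1.25,2.94)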